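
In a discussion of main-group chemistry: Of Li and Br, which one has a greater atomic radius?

Li is in period 2, group 1; Br is in period 4, group 17.
Across a period the added protons contract the valence shell; down a group each new principal shell makes the atom larger.
Here both period and group differ, so the two effects have to be weighed against each other.
Li > Br: the two effects oppose for this pair; the across-period effect wins (133 vs 114 pm).
Approximate values (pm): Li 133, Br 114.
So Li has the greater atomic radius (Li > Br).

Li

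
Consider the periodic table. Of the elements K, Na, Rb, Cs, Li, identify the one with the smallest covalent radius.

Li is in period 2, group 1; Na is in period 3, group 1; K is in period 4, group 1; Rb is in period 5, group 1; Cs is in period 6, group 1.
Across a period the added protons contract the valence shell; down a group each new principal shell makes the atom larger.
All are in group 1, so atomic radius increases down the group.
The smallest covalent radius among these belongs to Li.

Li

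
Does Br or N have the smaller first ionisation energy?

N is in period 2, group 15; Br is in period 4, group 17.
First ionization energy rises across a period (greater Z_eff holds electrons more tightly) and falls down a group (valence electrons are farther from the nucleus).
Neither a single period nor a single group — weigh both effects.
N > Br: the two effects oppose for this pair; the down-group effect wins (1402 vs 1140 kJ/mol).
Tabulated first ionization energy (kJ/mol): N 1402, Br 1140.
So Br has the smaller first ionisation energy (Br < N).

Br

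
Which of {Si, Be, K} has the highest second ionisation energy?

K

IE_2 is the cost of taking one more electron from the +1 cation: Si⁺ still has 3 valence electrons; Be⁺ still has 1 valence electron; K⁺ is the bare [Ar] core.
Pulling an electron out of a noble-gas core costs far more than removing a remaining valence electron, so K sits at the high end of IE_2.
Valence configurations: Si⁺ [Ne]3s²3p¹, Be⁺ [He]2s¹.
The numbers (kJ/mol): Si 1577, Be 1757, K 3052.
Overall IE_2 order: Si < Be < K.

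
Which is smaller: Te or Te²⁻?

Forming Te²⁻ adds 2 electrons to Te. More electron–electron repulsion in the same shell, with unchanged nuclear charge, lets the cloud expand.
An anion is larger than its parent atom: Te²⁻ > Te.

Te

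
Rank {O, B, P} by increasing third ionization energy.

P < B < O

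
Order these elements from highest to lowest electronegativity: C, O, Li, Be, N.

Atoms toward the upper right of the periodic table pull bonding electrons most strongly.
All lie in period 2, so electronegativity increases left to right.
So from highest to lowest: O > N > C > Be > Li.

O > N > C > Be > Li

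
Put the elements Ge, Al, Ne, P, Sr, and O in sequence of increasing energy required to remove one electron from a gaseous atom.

First ionization energy rises across a period (greater Z_eff holds electrons more tightly) and falls down a group (valence electrons are farther from the nucleus).
Neither a single period nor a single group — weigh both effects.
Al > Sr: relative to Sr, both the across-period and down-group shifts push Al's first ionization energy up.
Ge > Al: the two effects oppose for this pair; the across-period effect wins (762 vs 578 kJ/mol).
P > Ge: relative to Ge, both the across-period and down-group shifts push P's first ionization energy up.
O > P: both effects reinforce here, so O is clearly the higher of the two.
Ne > O: both are in period 2; the period trend gives Ne the larger value.
Tabulated first ionization energy (kJ/mol): O 1314, Ne 2081, Al 578, P 1012, Ge 762, Sr 550.
So from lowest to highest: Sr < Al < Ge < P < O < Ne.

Sr < Al < Ge < P < O < Ne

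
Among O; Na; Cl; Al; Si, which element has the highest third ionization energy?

After 2 electrons have been removed, what remains? O²⁺ still has 4 valence electrons; Na²⁺ is already 1 electron into the core; Cl²⁺ still has 5 valence electrons; Al²⁺ still has 1 valence electron; Si²⁺ still has 2 valence electrons.
Pulling an electron out of a noble-gas core costs far more than removing a remaining valence electron, so Na sits at the high end of IE_3.
Valence configurations: O²⁺ [He]2s²2p², Cl²⁺ [Ne]3s²3p³, Al²⁺ [Ne]3s¹, Si²⁺ [Ne]3s².
Tabulated IE_3 (kJ/mol): O 5300, Na 6910, Cl 3822, Al 2745, Si 3232.
Overall IE_3 order: Al < Si < Cl < O < Na.

Na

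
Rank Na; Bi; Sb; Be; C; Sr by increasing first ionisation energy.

Na < Sr < Bi < Sb < Be < C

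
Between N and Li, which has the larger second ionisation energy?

The second ionization energy removes an electron from the +1 ion. For each element: N⁺ still has 4 valence electrons; Li⁺ is the bare [He] core.
Core electrons are held far more tightly than valence electrons, so Li tops the IE_2 order.
Tabulated IE_2 (kJ/mol): N 2856, Li 7298.
So the second ionization energies run N < Li.

Li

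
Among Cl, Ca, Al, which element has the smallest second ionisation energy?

Consider each +1 ion: Cl⁺ still has 6 valence electrons; Ca⁺ still has 1 valence electron; Al⁺ still has 2 valence electrons.
All are still removing valence electrons, so compare the +1 ions as you would atoms: IE_2 generally rises across a period (higher Z_eff) and falls down a group (larger shell), subject to the usual subshell exceptions.
Valence configurations: Cl⁺ [Ne]3s²3p⁴, Ca⁺ [Ar]4s¹, Al⁺ [Ne]3s².
Tabulated IE_2 (kJ/mol): Cl 2298, Ca 1145, Al 1817.
Hence IE_2: Ca < Al < Cl.

Ca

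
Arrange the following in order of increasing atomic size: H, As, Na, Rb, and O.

H is in period 1, group 1; O is in period 2, group 16; Na is in period 3, group 1; As is in period 4, group 15; Rb is in period 5, group 1.
Atomic radius shrinks across a period as nuclear charge pulls the same shell inward, and grows down a group as new shells are added.
These span different periods and groups, so the two trends combine.
O > H: period and group pull opposite ways; the down-group shift dominates (63 vs 32 pm).
As > O: relative to O, both the across-period and down-group shifts push As's atomic radius up.
Na > As: period and group pull opposite ways; the across-period shift dominates (155 vs 121 pm).
Rb > Na: they share group 1; the group trend gives Rb the larger value.
For reference (pm): H 32, O 63, Na 155, As 121, Rb 210.
So from smallest to largest: H < O < As < Na < Rb.

H < O < As < Na < Rb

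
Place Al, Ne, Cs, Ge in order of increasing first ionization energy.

Cs < Al < Ge < Ne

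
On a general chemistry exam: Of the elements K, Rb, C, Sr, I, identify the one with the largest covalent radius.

Rb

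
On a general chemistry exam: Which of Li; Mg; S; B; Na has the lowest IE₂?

Mg

Consider each +1 ion: Li⁺ is the bare [He] core; Mg⁺ still has 1 valence electron; S⁺ still has 5 valence electrons; B⁺ still has 2 valence electrons; Na⁺ is the bare [Ne] core.
Pulling an electron out of a noble-gas core costs far more than removing a remaining valence electron, so Na and Li sit at the high end of IE_2.
Valence configurations: Mg⁺ [Ne]3s¹, S⁺ [Ne]3s²3p³, B⁺ [He]2s².
Approximate IE_2 values (kJ/mol): Li 7298, Mg 1451, S 2252, B 2427, Na 4562.
Putting it together, IE_2: Mg < S < B < Na < Li.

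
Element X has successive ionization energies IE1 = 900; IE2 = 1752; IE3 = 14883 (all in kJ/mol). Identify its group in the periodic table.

Look for the largest jump between consecutive ionization energies: IE3/IE2 ≈ 8.5, far larger than any earlier ratio.
That jump marks the point where a core electron is being removed. So the atom has 2 valence electrons.
A main-group element with 2 valence electrons is in group 2.

Group 2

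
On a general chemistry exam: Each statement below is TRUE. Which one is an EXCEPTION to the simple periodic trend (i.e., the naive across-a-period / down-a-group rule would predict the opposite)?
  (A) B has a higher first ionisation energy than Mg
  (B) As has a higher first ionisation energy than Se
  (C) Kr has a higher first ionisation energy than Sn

The general trend: first ionisation energy increases across a period and decreases down a group.
(A) B (period 2, group 13) vs Mg (period 3, group 2): the stated order agrees with the simple trend.
(B) As (period 4, group 15) vs Se (period 4, group 16): the stated order contradicts the simple trend.
(C) Kr (period 4, group 18) vs Sn (period 5, group 14): the stated order agrees with the simple trend.
The exception is (B): Se (4p⁴) ionizes more easily than half-filled As (4p³).

(B)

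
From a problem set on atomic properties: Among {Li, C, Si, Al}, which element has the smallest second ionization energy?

After 1 electron has been removed, what remains? Li⁺ is the bare [He] core; C⁺ still has 3 valence electrons; Si⁺ still has 3 valence electrons; Al⁺ still has 2 valence electrons.
Breaking into a closed-shell core is much more expensive than removing a leftover valence electron — Li has the largest IE_2 here.
Valence configurations: C⁺ [He]2s²2p¹, Si⁺ [Ne]3s²3p¹, Al⁺ [Ne]3s².
Si⁺ loses a lone 3p electron whereas Al⁺ must break into a filled 3s² pair, so IE_2(Al) > IE_2(Si) even though Si has the higher nuclear charge.
The numbers (kJ/mol): Li 7298, C 2353, Si 1577, Al 1817.
Hence IE_2: Si < Al < C < Li.

Si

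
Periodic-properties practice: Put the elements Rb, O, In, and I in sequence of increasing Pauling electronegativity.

Rb < In < I < O

EN rises left→right (higher Z_eff, smaller atoms) and falls top→bottom (larger, more shielded atoms).
These span different periods and groups, so the two trends combine.
In > Rb: In lies to the right of Rb in period 5, so the across-period effect alone puts In higher.
I > In: I lies to the right of In in period 5, so the across-period effect alone puts I higher.
O > I: period and group pull opposite ways; the down-group shift dominates (3.44 vs 2.66).
Approximate values (Pauling): O 3.44, Rb 0.82, In 1.78, I 2.66.
So from lowest to highest: Rb < In < I < O.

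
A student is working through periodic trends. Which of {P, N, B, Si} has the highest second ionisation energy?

IE_2 is the cost of taking one more electron from the +1 cation: P⁺ still has 4 valence electrons; N⁺ still has 4 valence electrons; B⁺ still has 2 valence electrons; Si⁺ still has 3 valence electrons.
All are still removing valence electrons, so compare the +1 ions as you would atoms: IE_2 generally rises across a period (higher Z_eff) and falls down a group (larger shell), subject to the usual subshell exceptions.
Valence configurations: P⁺ [Ne]3s²3p², N⁺ [He]2s²2p², B⁺ [He]2s², Si⁺ [Ne]3s²3p¹.
Tabulated IE_2 (kJ/mol): P 1907, N 2856, B 2427, Si 1577.
Putting it together, IE_2: Si < P < B < N.

N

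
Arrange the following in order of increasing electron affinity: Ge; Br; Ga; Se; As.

Ga < As < Ge < Se < Br

Adding an electron releases more energy for atoms nearer the top right (short of the noble gases).
All lie in period 4; the across-period trend (electron affinity increases left to right) applies, with the exception below.
Note the exception: Ge has a higher electron affinity than As, contrary to the simple trend — adding an electron to As's half-filled 4p³ is unfavourable, so Ge (4p²) has the more exothermic EA.
Tabulated electron affinity (kJ/mol): Ga 29, Ge 119, As 78, Se 195, Br 325.
So from lowest to highest: Ga < As < Ge < Se < Br.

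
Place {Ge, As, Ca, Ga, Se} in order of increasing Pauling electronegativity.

Ca is in period 4, group 2; Ga is in period 4, group 13; Ge is in period 4, group 14; As is in period 4, group 15; Se is in period 4, group 16.
Electronegativity increases across a period and decreases down a group, tracking effective nuclear charge and atomic size.
All lie in period 4, so electronegativity increases left to right.
So from lowest to highest: Ca < Ga < Ge < As < Se.

Ca, Ga, Ge, As, Se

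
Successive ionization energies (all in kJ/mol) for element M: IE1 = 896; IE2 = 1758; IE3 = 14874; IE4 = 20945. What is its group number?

Group 2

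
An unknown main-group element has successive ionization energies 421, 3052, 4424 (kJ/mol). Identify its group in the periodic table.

Group 1

Look for the largest jump between consecutive ionization energies: IE2/IE1 ≈ 7.2, far larger than any earlier ratio.
That jump marks the point where a core electron is being removed. So the atom has 1 valence electron.
A main-group element with 1 valence electron is in group 1.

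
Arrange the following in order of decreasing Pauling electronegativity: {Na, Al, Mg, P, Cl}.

Cl > P > Al > Mg > Na

Na is in period 3, group 1; Mg is in period 3, group 2; Al is in period 3, group 13; P is in period 3, group 15; Cl is in period 3, group 17.
EN rises left→right (higher Z_eff, smaller atoms) and falls top→bottom (larger, more shielded atoms).
All lie in period 3, so electronegativity increases left to right.
So from highest to lowest: Cl > P > Al > Mg > Na.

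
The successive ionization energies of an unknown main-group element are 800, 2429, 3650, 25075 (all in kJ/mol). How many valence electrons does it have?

3

Look for the largest jump between consecutive ionization energies: IE4/IE3 ≈ 6.9, far larger than any earlier ratio.
That jump marks the point where a core electron is being removed. So the atom has 3 valence electrons.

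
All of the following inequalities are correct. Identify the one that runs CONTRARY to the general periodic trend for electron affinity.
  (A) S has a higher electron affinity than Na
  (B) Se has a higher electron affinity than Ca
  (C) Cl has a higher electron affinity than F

(C)

The general trend: electron affinity increases across a period and decreases down a group.
(A) S (period 3, group 16) vs Na (period 3, group 1): the stated order agrees with the simple trend.
(B) Se (period 4, group 16) vs Ca (period 4, group 2): the stated order agrees with the simple trend.
(C) Cl (period 3, group 17) vs F (period 2, group 17): the stated order contradicts the simple trend.
The exception is (C): F's small 2p subshell makes the incoming electron feel strong e⁻–e⁻ repulsion, so Cl actually releases more energy on gaining an electron.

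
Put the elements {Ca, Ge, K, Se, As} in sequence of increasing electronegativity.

K < Ca < Ge < As < Se

Electronegativity increases across a period and decreases down a group, tracking effective nuclear charge and atomic size.
All lie in period 4, so electronegativity increases left to right.
So from lowest to highest: K < Ca < Ge < As < Se.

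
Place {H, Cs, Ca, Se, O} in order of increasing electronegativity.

H is in period 1, group 1; O is in period 2, group 16; Ca is in period 4, group 2; Se is in period 4, group 16; Cs is in period 6, group 1.
Smaller atoms with higher effective nuclear charge are more electronegative.
Neither a single period nor a single group — weigh both effects.
Ca > Cs: relative to Cs, both the across-period and down-group shifts push Ca's electronegativity up.
H > Ca: the two effects oppose for this pair; the down-group effect wins (2.20 vs 1.00).
Se > H: period and group pull opposite ways; the across-period shift dominates (2.55 vs 2.20).
O > Se: O sits above Se in group 16, so the down-group effect alone puts O higher.
Approximate values (Pauling): H 2.20, O 3.44, Ca 1.00, Se 2.55, Cs 0.79.
So from lowest to highest: Cs < Ca < H < Se < O.

Cs < Ca < H < Se < O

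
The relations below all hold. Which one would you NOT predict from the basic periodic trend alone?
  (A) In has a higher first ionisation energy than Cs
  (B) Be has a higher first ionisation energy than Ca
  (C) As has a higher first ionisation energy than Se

(C)

The general trend: first ionisation energy increases across a period and decreases down a group.
(A) In (period 5, group 13) vs Cs (period 6, group 1): the stated order agrees with the simple trend.
(B) Be (period 2, group 2) vs Ca (period 4, group 2): the stated order agrees with the simple trend.
(C) As (period 4, group 15) vs Se (period 4, group 16): the stated order contradicts the simple trend.
The exception is (C): Se (4p⁴) ionizes more easily than half-filled As (4p³).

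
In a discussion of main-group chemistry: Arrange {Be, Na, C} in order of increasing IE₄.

IE_4 is the cost of taking one more electron from the +3 cation: Be³⁺ is already 1 electron into the core; Na³⁺ is already 2 electrons into the core; C³⁺ still has 1 valence electron.
Pulling an electron out of a noble-gas core costs far more than removing a remaining valence electron, so Na and Be sit at the high end of IE_4.
Approximate IE_4 values (kJ/mol): Be 21007, Na 9543, C 6223.
Hence IE_4: C < Na < Be.

C, Na, Be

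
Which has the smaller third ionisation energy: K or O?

IE_3 is the cost of taking one more electron from the +2 cation: K²⁺ is already 1 electron into the core; O²⁺ still has 4 valence electrons.
Usually core removal costs more than valence removal, but here the competition is close: a tightly held n=2 valence electron can cost more to remove than an n=3 core electron, so the actual values have to decide it.
The numbers (kJ/mol): K 4420, O 5300.
Overall IE_3 order: K < O.

K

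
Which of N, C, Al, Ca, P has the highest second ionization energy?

N

Consider each +1 ion: N⁺ still has 4 valence electrons; C⁺ still has 3 valence electrons; Al⁺ still has 2 valence electrons; Ca⁺ still has 1 valence electron; P⁺ still has 4 valence electrons.
All are still removing valence electrons, so compare the +1 ions as you would atoms: IE_2 generally rises across a period (higher Z_eff) and falls down a group (larger shell), subject to the usual subshell exceptions.
Valence configurations: N⁺ [He]2s²2p², C⁺ [He]2s²2p¹, Al⁺ [Ne]3s², Ca⁺ [Ar]4s¹, P⁺ [Ne]3s²3p².
Tabulated IE_2 (kJ/mol): N 2856, C 2353, Al 1817, Ca 1145, P 1907.
So the second ionization energies run Ca < Al < P < C < N.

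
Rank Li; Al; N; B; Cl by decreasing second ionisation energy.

The second ionization energy removes an electron from the +1 ion. For each element: Li⁺ is the bare [He] core; Al⁺ still has 2 valence electrons; N⁺ still has 4 valence electrons; B⁺ still has 2 valence electrons; Cl⁺ still has 6 valence electrons.
Breaking into a closed-shell core is much more expensive than removing a leftover valence electron — Li has the largest IE_2 here.
Valence configurations: Al⁺ [Ne]3s², N⁺ [He]2s²2p², B⁺ [He]2s², Cl⁺ [Ne]3s²3p⁴.
Tabulated IE_2 (kJ/mol): Li 7298, Al 1817, N 2856, B 2427, Cl 2298.
Overall IE_2 order: Al < Cl < B < N < Li.

Li > N > B > Cl > Al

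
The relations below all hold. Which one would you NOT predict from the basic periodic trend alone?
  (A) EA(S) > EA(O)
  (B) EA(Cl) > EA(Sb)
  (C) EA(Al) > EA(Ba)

The general trend: electron affinity increases across a period and decreases down a group.
(A) S (period 3, group 16) vs O (period 2, group 16): the stated order contradicts the simple trend.
(B) Cl (period 3, group 17) vs Sb (period 5, group 15): the stated order agrees with the simple trend.
(C) Al (period 3, group 13) vs Ba (period 6, group 2): the stated order agrees with the simple trend.
The exception is (A): the compact 2p subshell of O repels the added electron more than S's larger 3p does.

(A)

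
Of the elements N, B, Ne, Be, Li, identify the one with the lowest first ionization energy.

Li

Across a period the outer electron is held more tightly (higher IE₁); down a group it sits in a higher shell, more shielded, and comes off more easily.
All lie in period 2; the across-period trend (first ionization energy increases left to right) applies, with the exception below.
Note the exception: Be has a higher first ionization energy than B, contrary to the simple trend — removing B's lone 2p electron is easier than breaking Be's filled 2s².
Approximate values (kJ/mol): Li 520, Be 900, B 801, N 1402, Ne 2081.
The lowest first ionization energy among these belongs to Li.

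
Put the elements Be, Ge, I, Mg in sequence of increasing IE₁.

IE₁ increases left→right with effective nuclear charge and decreases top→bottom as the valence shell moves farther out.
Neither a single period nor a single group — weigh both effects.
Ge > Mg: period and group pull opposite ways; the across-period shift dominates (762 vs 738 kJ/mol).
Be > Ge: the two effects oppose for this pair; the down-group effect wins (900 vs 762 kJ/mol).
I > Be: period and group pull opposite ways; the across-period shift dominates (1008 vs 900 kJ/mol).
Tabulated first ionization energy (kJ/mol): Be 900, Mg 738, Ge 762, I 1008.
So from lowest to highest: Mg < Ge < Be < I.

Mg < Ge < Be < I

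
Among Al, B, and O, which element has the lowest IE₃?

Al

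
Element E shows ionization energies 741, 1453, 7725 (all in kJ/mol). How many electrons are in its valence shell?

2

Look for the largest jump between consecutive ionization energies: IE3/IE2 ≈ 5.3, far larger than any earlier ratio.
That jump marks the point where a core electron is being removed. So the atom has 2 valence electrons.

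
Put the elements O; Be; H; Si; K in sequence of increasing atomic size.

H, O, Be, Si, K

Atomic radius shrinks across a period as nuclear charge pulls the same shell inward, and grows down a group as new shells are added.
Here both period and group differ, so the two effects have to be weighed against each other.
O > H: period and group pull opposite ways; the down-group shift dominates (63 vs 32 pm).
Be > O: Be lies to the left of O in period 2, so the across-period effect alone puts Be larger.
Si > Be: the two effects oppose for this pair; the down-group effect wins (116 vs 102 pm).
K > Si: both effects reinforce here, so K is clearly the larger of the two.
Tabulated atomic radius (pm): H 32, Be 102, O 63, Si 116, K 196.
So from smallest to largest: H < O < Be < Si < K.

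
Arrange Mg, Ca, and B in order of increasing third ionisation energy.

B < Ca < Mg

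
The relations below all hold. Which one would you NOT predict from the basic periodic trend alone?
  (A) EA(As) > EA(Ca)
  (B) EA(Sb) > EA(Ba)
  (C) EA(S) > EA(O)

The general trend: electron affinity increases across a period and decreases down a group.
(A) As (period 4, group 15) vs Ca (period 4, group 2): the stated order agrees with the simple trend.
(B) Sb (period 5, group 15) vs Ba (period 6, group 2): the stated order agrees with the simple trend.
(C) S (period 3, group 16) vs O (period 2, group 16): the stated order contradicts the simple trend.
The exception is (C): the compact 2p subshell of O repels the added electron more than S's larger 3p does.

(C)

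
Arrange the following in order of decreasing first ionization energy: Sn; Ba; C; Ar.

First ionization energy rises across a period (greater Z_eff holds electrons more tightly) and falls down a group (valence electrons are farther from the nucleus).
Here both period and group differ, so the two effects have to be weighed against each other.
Sn > Ba: relative to Ba, both the across-period and down-group shifts push Sn's first ionization energy up.
C > Sn: they share group 14; the group trend gives C the larger value.
Ar > C: the two effects oppose for this pair; the across-period effect wins (1521 vs 1086 kJ/mol).
Approximate values (kJ/mol): C 1086, Ar 1521, Sn 709, Ba 503.
So from highest to lowest: Ar > C > Sn > Ba.

Ar > C > Sn > Ba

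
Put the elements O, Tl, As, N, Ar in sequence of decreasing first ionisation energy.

Ar > N > O > As > Tl

N is in period 2, group 15; O is in period 2, group 16; Ar is in period 3, group 18; As is in period 4, group 15; Tl is in period 6, group 13.
Removing the outermost electron gets harder across a period and easier down a group.
These span different periods and groups, so the two trends combine.
As > Tl: both effects reinforce here, so As is clearly the higher of the two.
O > As: both effects reinforce here, so O is clearly the higher of the two.
N > O: this pair runs against the simple trend — see the exception note.
Ar > N: the two effects oppose for this pair; the across-period effect wins (1521 vs 1402 kJ/mol).
Note the exception: N has a higher first ionization energy than O, contrary to the simple trend — pairing an electron in O's 2p⁴ costs repulsion energy, so O ionizes more easily than half-filled N (2p³).
For reference (kJ/mol): N 1402, O 1314, Ar 1521, As 947, Tl 589.
So from highest to lowest: Ar > N > O > As > Tl.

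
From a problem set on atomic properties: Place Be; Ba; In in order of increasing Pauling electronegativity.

Ba < Be < In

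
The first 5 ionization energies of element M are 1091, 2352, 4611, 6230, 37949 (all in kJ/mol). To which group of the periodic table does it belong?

Look for the largest jump between consecutive ionization energies: IE5/IE4 ≈ 6.1, far larger than any earlier ratio.
That jump marks the point where a core electron is being removed. So the atom has 4 valence electrons.
A main-group element with 4 valence electrons is in group 14.

Group 14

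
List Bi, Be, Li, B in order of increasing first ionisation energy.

Li is in period 2, group 1; Be is in period 2, group 2; B is in period 2, group 13; Bi is in period 6, group 15.
IE₁ increases left→right with effective nuclear charge and decreases top→bottom as the valence shell moves farther out.
Neither a single period nor a single group — weigh both effects.
Bi > Li: period and group pull opposite ways; the across-period shift dominates (703 vs 520 kJ/mol).
B > Bi: period and group pull opposite ways; the down-group shift dominates (801 vs 703 kJ/mol).
Be > B: this pair runs against the simple trend — see the exception note.
Note the exception: Be has a higher first ionization energy than B, contrary to the simple trend — removing B's lone 2p electron is easier than breaking Be's filled 2s².
For reference (kJ/mol): Li 520, Be 900, B 801, Bi 703.
So from lowest to highest: Li < Bi < B < Be.

Li < Bi < B < Be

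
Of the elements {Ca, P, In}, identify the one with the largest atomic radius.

P is in period 3, group 15; Ca is in period 4, group 2; In is in period 5, group 13.
Atomic radius shrinks across a period as nuclear charge pulls the same shell inward, and grows down a group as new shells are added.
These span different periods and groups, so the two trends combine.
In > P: relative to P, both the across-period and down-group shifts push In's atomic radius up.
Ca > In: the two effects oppose for this pair; the across-period effect wins (171 vs 142 pm).
For reference (pm): P 111, Ca 171, In 142.
The largest atomic radius among these belongs to Ca.

Ca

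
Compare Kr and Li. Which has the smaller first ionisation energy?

Across a period the outer electron is held more tightly (higher IE₁); down a group it sits in a higher shell, more shielded, and comes off more easily.
Neither a single period nor a single group — weigh both effects.
Kr > Li: the two effects oppose for this pair; the across-period effect wins (1351 vs 520 kJ/mol).
Approximate values (kJ/mol): Li 520, Kr 1351.
So Li has the smaller first ionisation energy (Li < Kr).

Li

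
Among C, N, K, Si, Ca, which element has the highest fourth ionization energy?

N

IE_4 is the cost of taking one more electron from the +3 cation: C³⁺ still has 1 valence electron; N³⁺ still has 2 valence electrons; K³⁺ is already 2 electrons into the core; Si³⁺ still has 1 valence electron; Ca³⁺ is already 1 electron into the core.
Usually core removal costs more than valence removal, but here the competition is close: a tightly held n=2 valence electron can cost more to remove than an n=3 core electron, so the actual values have to decide it.
Valence configurations: C³⁺ [He]2s¹, N³⁺ [He]2s², Si³⁺ [Ne]3s¹.
Approximate IE_4 values (kJ/mol): C 6223, N 7475, K 5877, Si 4356, Ca 6491.
Overall IE_4 order: Si < K < C < Ca < N.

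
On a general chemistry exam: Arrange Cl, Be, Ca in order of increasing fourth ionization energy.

Cl, Ca, Be

The fourth ionization energy removes an electron from the +3 ion. For each element: Cl³⁺ still has 4 valence electrons; Be³⁺ is already 1 electron into the core; Ca³⁺ is already 1 electron into the core.
Core electrons are held far more tightly than valence electrons, so Ca and Be top the IE_4 order.
The numbers (kJ/mol): Cl 5159, Be 21007, Ca 6491.
Overall IE_4 order: Cl < Ca < Be.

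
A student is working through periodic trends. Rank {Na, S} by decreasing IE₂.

IE_2 is the cost of taking one more electron from the +1 cation: Na⁺ is the bare [Ne] core; S⁺ still has 5 valence electrons.
Breaking into a closed-shell core is much more expensive than removing a leftover valence electron — Na has the largest IE_2 here.
Tabulated IE_2 (kJ/mol): Na 4562, S 2252.
Putting it together, IE_2: S < Na.

Na, S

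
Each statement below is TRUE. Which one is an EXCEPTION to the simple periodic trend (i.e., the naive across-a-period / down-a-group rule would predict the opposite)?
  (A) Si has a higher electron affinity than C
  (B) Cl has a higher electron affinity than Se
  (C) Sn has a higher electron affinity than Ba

(A)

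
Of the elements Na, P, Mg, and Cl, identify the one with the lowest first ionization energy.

Na

Na is in period 3, group 1; Mg is in period 3, group 2; P is in period 3, group 15; Cl is in period 3, group 17.
Removing the outermost electron gets harder across a period and easier down a group.
All lie in period 3, so first ionization energy increases left to right.
The lowest first ionization energy among these belongs to Na.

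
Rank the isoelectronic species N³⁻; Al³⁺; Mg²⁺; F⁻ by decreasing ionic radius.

All of these have 10 electrons, so size is governed by nuclear charge alone: the more protons, the stronger the pull on the same electron cloud, and the smaller the ion.
Nuclear charges: Al³⁺ (Z=13), Mg²⁺ (Z=12), F⁻ (Z=9), N³⁻ (Z=7).
Largest to smallest: N³⁻ > F⁻ > Mg²⁺ > Al³⁺.

N³⁻ > F⁻ > Mg²⁺ > Al³⁺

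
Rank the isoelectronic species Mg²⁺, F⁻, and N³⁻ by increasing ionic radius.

Mg²⁺ < F⁻ < N³⁻

All of these have 10 electrons, so size is governed by nuclear charge alone: the more protons, the stronger the pull on the same electron cloud, and the smaller the ion.
Nuclear charges: Mg²⁺ (Z=12), F⁻ (Z=9), N³⁻ (Z=7).
Smallest to largest: Mg²⁺ < F⁻ < N³⁻.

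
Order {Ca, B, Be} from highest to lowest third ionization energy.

Be, Ca, B

After 2 electrons have been removed, what remains? Ca²⁺ is the bare [Ar] core; B²⁺ still has 1 valence electron; Be²⁺ is the bare [He] core.
Pulling an electron out of a noble-gas core costs far more than removing a remaining valence electron, so Ca and Be sit at the high end of IE_3.
The numbers (kJ/mol): Ca 4912, B 3660, Be 14849.
So the third ionization energies run B < Ca < Be.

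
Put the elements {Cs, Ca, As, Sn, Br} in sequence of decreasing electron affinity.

Ca is in period 4, group 2; As is in period 4, group 15; Br is in period 4, group 17; Sn is in period 5, group 14; Cs is in period 6, group 1.
Adding an electron releases more energy for atoms nearer the top right (short of the noble gases).
These span different periods and groups, so the two trends combine.
Cs > Ca: this pair runs against the simple trend — see the exception note.
As > Cs: both effects reinforce here, so As is clearly the higher of the two.
Sn > As: this pair runs against the simple trend — see the exception note.
Br > Sn: relative to Sn, both the across-period and down-group shifts push Br's electron affinity up.
Note the exception: Cs has a higher electron affinity than Ca, contrary to the simple trend — adding an electron to Ca (ns²) has to open a new, higher-energy np subshell, which is unfavourable.
Note the exception: Sn has a higher electron affinity than As, contrary to the simple trend — adding an electron to As's half-filled np³ subshell costs electron-pairing energy.
For reference (kJ/mol): Ca 2, As 78, Br 325, Sn 107, Cs 46.
So from highest to lowest: Br > Sn > As > Cs > Ca.

Br > Sn > As > Cs > Ca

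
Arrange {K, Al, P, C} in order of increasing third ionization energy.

Al, P, K, C

After 2 electrons have been removed, what remains? K²⁺ is already 1 electron into the core; Al²⁺ still has 1 valence electron; P²⁺ still has 3 valence electrons; C²⁺ still has 2 valence electrons.
Usually core removal costs more than valence removal, but here the competition is close: a tightly held n=2 valence electron can cost more to remove than an n=3 core electron, so the actual values have to decide it.
Valence configurations: Al²⁺ [Ne]3s¹, P²⁺ [Ne]3s²3p¹, C²⁺ [He]2s².
Approximate IE_3 values (kJ/mol): K 4420, Al 2745, P 2914, C 4620.
Hence IE_3: Al < P < K < C.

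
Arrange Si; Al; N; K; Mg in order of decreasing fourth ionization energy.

Al > Mg > N > K > Si

After 3 electrons have been removed, what remains? Si³⁺ still has 1 valence electron; Al³⁺ is the bare [Ne] core; N³⁺ still has 2 valence electrons; K³⁺ is already 2 electrons into the core; Mg³⁺ is already 1 electron into the core.
Usually core removal costs more than valence removal, but here the competition is close: a tightly held n=2 valence electron can cost more to remove than an n=3 core electron, so the actual values have to decide it.
Valence configurations: Si³⁺ [Ne]3s¹, N³⁺ [He]2s².
Tabulated IE_4 (kJ/mol): Si 4356, Al 11577, N 7475, K 5877, Mg 10543.
Overall IE_4 order: Si < K < N < Mg < Al.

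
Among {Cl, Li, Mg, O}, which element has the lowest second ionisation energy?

After 1 electron has been removed, what remains? Cl⁺ still has 6 valence electrons; Li⁺ is the bare [He] core; Mg⁺ still has 1 valence electron; O⁺ still has 5 valence electrons.
Core electrons are held far more tightly than valence electrons, so Li tops the IE_2 order.
Valence configurations: Cl⁺ [Ne]3s²3p⁴, Mg⁺ [Ne]3s¹, O⁺ [He]2s²2p³.
Approximate IE_2 values (kJ/mol): Cl 2298, Li 7298, Mg 1451, O 3388.
Putting it together, IE_2: Mg < Cl < O < Li.

Mg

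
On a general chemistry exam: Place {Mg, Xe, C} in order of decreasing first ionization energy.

Xe > C > Mg

C is in period 2, group 14; Mg is in period 3, group 2; Xe is in period 5, group 18.
Across a period the outer electron is held more tightly (higher IE₁); down a group it sits in a higher shell, more shielded, and comes off more easily.
These span different periods and groups, so the two trends combine.
C > Mg: both effects reinforce here, so C is clearly the higher of the two.
Xe > C: the two effects oppose for this pair; the across-period effect wins (1170 vs 1086 kJ/mol).
Tabulated first ionization energy (kJ/mol): C 1086, Mg 738, Xe 1170.
So from highest to lowest: Xe > C > Mg.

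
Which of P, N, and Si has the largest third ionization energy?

After 2 electrons have been removed, what remains? P²⁺ still has 3 valence electrons; N²⁺ still has 3 valence electrons; Si²⁺ still has 2 valence electrons.
All are still removing valence electrons, so compare the +2 ions as you would atoms: IE_3 generally rises across a period (higher Z_eff) and falls down a group (larger shell), subject to the usual subshell exceptions.
Valence configurations: P²⁺ [Ne]3s²3p¹, N²⁺ [He]2s²2p¹, Si²⁺ [Ne]3s².
P²⁺ loses a lone 3p electron whereas Si²⁺ must break into a filled 3s² pair, so IE_3(Si) > IE_3(P) even though P has the higher nuclear charge.
Approximate IE_3 values (kJ/mol): P 2914, N 4578, Si 3232.
Putting it together, IE_3: P < Si < N.

N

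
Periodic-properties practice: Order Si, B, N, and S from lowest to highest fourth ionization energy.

The fourth ionization energy removes an electron from the +3 ion. For each element: Si³⁺ still has 1 valence electron; B³⁺ is the bare [He] core; N³⁺ still has 2 valence electrons; S³⁺ still has 3 valence electrons.
Breaking into a closed-shell core is much more expensive than removing a leftover valence electron — B has the largest IE_4 here.
Valence configurations: Si³⁺ [Ne]3s¹, N³⁺ [He]2s², S³⁺ [Ne]3s²3p¹.
Tabulated IE_4 (kJ/mol): Si 4356, B 25026, N 7475, S 4556.
Overall IE_4 order: Si < S < N < B.

Si < S < N < B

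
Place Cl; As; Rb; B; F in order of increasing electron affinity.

B < Rb < As < F < Cl

B is in period 2, group 13; F is in period 2, group 17; Cl is in period 3, group 17; As is in period 4, group 15; Rb is in period 5, group 1.
Atoms with high Z_eff and room in the valence shell (especially the halogens) have the most exothermic electron affinities.
These span different periods and groups, so the two trends combine.
Rb > B: this pair runs against the simple trend — see the exception note.
As > Rb: both effects reinforce here, so As is clearly the higher of the two.
F > As: both effects reinforce here, so F is clearly the higher of the two.
Cl > F: this pair runs against the simple trend — see the exception note.
Note the exception: Rb has a higher electron affinity than B, contrary to the simple trend — B's ns²np¹ configuration gives only a small electron affinity — the sparsely filled np subshell binds an added electron weakly.
Note the exception: Cl has a higher electron affinity than F, contrary to the simple trend — F's small 2p subshell makes the incoming electron feel strong e⁻–e⁻ repulsion, so Cl actually releases more energy on gaining an electron.
Tabulated electron affinity (kJ/mol): B 27, F 328, Cl 349, As 78, Rb 47.
So from lowest to highest: B < Rb < As < F < Cl.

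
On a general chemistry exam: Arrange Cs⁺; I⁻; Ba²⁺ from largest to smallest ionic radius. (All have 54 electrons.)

I⁻ > Cs⁺ > Ba²⁺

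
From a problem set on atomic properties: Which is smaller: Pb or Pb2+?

Pb2+

Forming Pb2+ removes 2 electrons from Pb. Fewer electrons for the same nuclear charge means less shielding and a higher Z_eff on the remaining electrons.
A cation is smaller than its parent atom: Pb2+ < Pb.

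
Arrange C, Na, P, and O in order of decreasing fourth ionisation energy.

IE_4 is the cost of taking one more electron from the +3 cation: C³⁺ still has 1 valence electron; Na³⁺ is already 2 electrons into the core; P³⁺ still has 2 valence electrons; O³⁺ still has 3 valence electrons.
Core electrons are held far more tightly than valence electrons, so Na tops the IE_4 order.
Valence configurations: C³⁺ [He]2s¹, P³⁺ [Ne]3s², O³⁺ [He]2s²2p¹.
Approximate IE_4 values (kJ/mol): C 6223, Na 9543, P 4964, O 7469.
Putting it together, IE_4: P < C < O < Na.

Na > O > C > P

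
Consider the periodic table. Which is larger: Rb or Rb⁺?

Forming Rb⁺ removes 1 electron from Rb. Fewer electrons for the same nuclear charge means less shielding and a higher Z_eff on the remaining electrons, and for main-group metals the entire outer shell is lost.
A cation is smaller than its parent atom: Rb⁺ < Rb.

Rb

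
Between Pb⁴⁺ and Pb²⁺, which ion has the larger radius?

Pb²⁺

Both ions have Z = 82 protons, but Pb⁴⁺ has lost more electrons, so its remaining electrons feel a larger effective nuclear charge per electron and are pulled in more tightly.
Higher positive charge → smaller ion, so Pb²⁺ > Pb⁴⁺.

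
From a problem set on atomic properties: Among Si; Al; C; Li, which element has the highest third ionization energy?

Li

IE_3 is the cost of taking one more electron from the +2 cation: Si²⁺ still has 2 valence electrons; Al²⁺ still has 1 valence electron; C²⁺ still has 2 valence electrons; Li²⁺ is already 1 electron into the core.
Core electrons are held far more tightly than valence electrons, so Li tops the IE_3 order.
Valence configurations: Si²⁺ [Ne]3s², Al²⁺ [Ne]3s¹, C²⁺ [He]2s².
Tabulated IE_3 (kJ/mol): Si 3232, Al 2745, C 4620, Li 11815.
So the third ionization energies run Al < Si < C < Li.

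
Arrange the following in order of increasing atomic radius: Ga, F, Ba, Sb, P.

F < P < Ga < Sb < Ba

F is in period 2, group 17; P is in period 3, group 15; Ga is in period 4, group 13; Sb is in period 5, group 15; Ba is in period 6, group 2.
Atomic radius shrinks across a period as nuclear charge pulls the same shell inward, and grows down a group as new shells are added.
Neither a single period nor a single group — weigh both effects.
P > F: both effects reinforce here, so P is clearly the larger of the two.
Ga > P: both effects reinforce here, so Ga is clearly the larger of the two.
Sb > Ga: period and group pull opposite ways; the down-group shift dominates (140 vs 124 pm).
Ba > Sb: relative to Sb, both the across-period and down-group shifts push Ba's atomic radius up.
Tabulated atomic radius (pm): F 64, P 111, Ga 124, Sb 140, Ba 196.
So from smallest to largest: F < P < Ga < Sb < Ba.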